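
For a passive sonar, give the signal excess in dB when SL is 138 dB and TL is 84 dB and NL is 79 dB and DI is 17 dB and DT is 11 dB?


-19 dB


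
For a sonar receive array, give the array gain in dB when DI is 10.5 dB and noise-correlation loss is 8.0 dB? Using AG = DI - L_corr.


AG = DI - L_corr = 10.5 - 8.0 = 2.5

2.5 dB


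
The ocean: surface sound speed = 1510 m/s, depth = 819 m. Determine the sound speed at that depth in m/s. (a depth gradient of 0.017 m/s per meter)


c = 1510 + 0.017 * 819 = 1523.923

1523.923 m/s


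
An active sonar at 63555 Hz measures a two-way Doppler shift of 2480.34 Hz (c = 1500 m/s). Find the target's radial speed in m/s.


From fd = 2*f*v/c, v = c*fd/(2*f) = 1500 * 2480.34 / (2*63555) = 29.27

29.27 m/s


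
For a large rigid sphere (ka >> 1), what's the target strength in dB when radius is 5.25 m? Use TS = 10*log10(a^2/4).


TS = 10*log10(5.25^2 / 4) = 10*log10(6.890625) = 8.38

8.38 dB


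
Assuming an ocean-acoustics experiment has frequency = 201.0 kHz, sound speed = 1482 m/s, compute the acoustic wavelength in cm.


lambda = c/f = 1482 / 201000 = 0.0074 m = 0.74 cm

0.74 cm


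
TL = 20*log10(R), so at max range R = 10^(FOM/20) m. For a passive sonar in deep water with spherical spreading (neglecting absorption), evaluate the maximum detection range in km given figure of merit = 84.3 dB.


16.41 km


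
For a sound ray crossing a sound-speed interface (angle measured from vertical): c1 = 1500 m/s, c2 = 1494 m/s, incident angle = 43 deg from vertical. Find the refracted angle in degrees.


sin(theta2) = (c2/c1)*sin(theta1) = (1494/1500)*sin(43 deg) = 0.67927
theta2 = arcsin(0.67927) = 42.79

42.79 deg


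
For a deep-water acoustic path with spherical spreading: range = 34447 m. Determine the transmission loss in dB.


90.74 dB


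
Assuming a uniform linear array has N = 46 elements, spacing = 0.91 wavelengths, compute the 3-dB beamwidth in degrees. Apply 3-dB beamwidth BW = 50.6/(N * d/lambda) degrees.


1.21 deg


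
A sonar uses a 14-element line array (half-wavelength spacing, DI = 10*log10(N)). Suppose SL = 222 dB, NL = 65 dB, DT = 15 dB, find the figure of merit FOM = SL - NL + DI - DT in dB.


Step 1: DI = 10*log10(14) = 11.46 dB
Step 2: FOM = SL - NL + DI - DT = 222 - 65 + 11.46 - 15 = 153.46

153.46 dB


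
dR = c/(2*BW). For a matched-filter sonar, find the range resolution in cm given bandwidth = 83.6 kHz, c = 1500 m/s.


dR = c/(2*BW) = 1500 / (2 * 83.6e3) = 0.009 m = 0.9 cm

0.9 cm


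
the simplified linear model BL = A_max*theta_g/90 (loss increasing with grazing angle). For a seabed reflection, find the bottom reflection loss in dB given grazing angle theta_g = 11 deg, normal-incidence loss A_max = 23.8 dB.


BL = A_max * theta_g / 90 = 23.8 * 11 / 90 = 2.91

2.91 dB


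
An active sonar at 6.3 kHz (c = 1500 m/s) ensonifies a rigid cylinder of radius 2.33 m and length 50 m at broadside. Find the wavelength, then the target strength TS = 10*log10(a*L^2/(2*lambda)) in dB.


Step 1: lambda = c/f = 1500/6300 = 0.2381 m
Step 2: TS = 10*log10(a*L^2/(2*lambda)) = 10*log10(2.33*50^2/(2*0.2381)) = 40.88

40.88 dB


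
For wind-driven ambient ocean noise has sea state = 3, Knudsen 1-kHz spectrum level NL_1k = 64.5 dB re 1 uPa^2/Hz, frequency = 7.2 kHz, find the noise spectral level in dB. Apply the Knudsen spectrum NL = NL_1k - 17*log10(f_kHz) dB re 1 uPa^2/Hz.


NL = NL_1k - 17*log10(f_kHz) = 64.5 - 17*log10(7.2) = 64.5 - (14.57) = 49.93

49.93 dB


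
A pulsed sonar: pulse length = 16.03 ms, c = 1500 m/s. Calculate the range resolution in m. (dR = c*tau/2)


dR = c*tau/2 = 1500 * 16.03e-3 / 2 = 12.0225

12.0225 m


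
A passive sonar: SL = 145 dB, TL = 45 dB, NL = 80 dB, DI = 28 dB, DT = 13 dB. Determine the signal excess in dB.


SE = SL - TL - NL + DI - DT = 145 - 45 - 80 + 28 - 13 = 35

35 dB


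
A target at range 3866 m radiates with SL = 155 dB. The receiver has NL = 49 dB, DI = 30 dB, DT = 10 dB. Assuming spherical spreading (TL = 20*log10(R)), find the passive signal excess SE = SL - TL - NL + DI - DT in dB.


Step 1: TL = 20*log10(3866) = 71.75 dB
Step 2: SE = 155 - 71.75 - 49 + 30 - 10 = 54.25

54.25 dB


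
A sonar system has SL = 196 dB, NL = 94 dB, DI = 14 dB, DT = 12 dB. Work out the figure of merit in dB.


FOM = SL - NL + DI - DT = 196 - 94 + 14 - 12 = 104

104 dB


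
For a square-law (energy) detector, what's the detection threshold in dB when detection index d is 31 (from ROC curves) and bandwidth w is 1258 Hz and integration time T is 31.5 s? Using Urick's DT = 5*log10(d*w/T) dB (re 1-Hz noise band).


DT = 5*log10(d*w/T) = 5*log10(31 * 1258 / 31.5) = 5*log10(1238.03) = 15.46

15.46 dB


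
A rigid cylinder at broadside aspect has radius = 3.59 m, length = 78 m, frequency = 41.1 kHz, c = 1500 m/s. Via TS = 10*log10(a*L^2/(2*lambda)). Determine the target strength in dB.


54.76 dB


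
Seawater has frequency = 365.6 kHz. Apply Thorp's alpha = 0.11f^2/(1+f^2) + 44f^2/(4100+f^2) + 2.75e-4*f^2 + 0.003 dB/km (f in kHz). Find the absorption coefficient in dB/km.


f^2 = 133663.36
alpha = 0.11*133663.36/(1+133663.36) + 44*133663.36/(4100+133663.36) + 2.75e-4*133663.36 + 0.003 = 79.561

79.561 dB/km


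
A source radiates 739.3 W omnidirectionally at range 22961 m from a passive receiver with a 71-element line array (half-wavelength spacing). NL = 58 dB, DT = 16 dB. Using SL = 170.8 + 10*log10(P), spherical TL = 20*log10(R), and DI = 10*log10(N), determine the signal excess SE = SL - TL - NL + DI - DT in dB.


Step 1: SL = 170.8 + 10*log10(739.3) = 199.49 dB
Step 2: TL = 20*log10(22961) = 87.22 dB
Step 3: DI = 10*log10(71) = 18.51 dB
Step 4: SE = SL - TL - NL + DI - DT = 199.49 - 87.22 - 58 + 18.51 - 16 = 56.78

56.78 dB


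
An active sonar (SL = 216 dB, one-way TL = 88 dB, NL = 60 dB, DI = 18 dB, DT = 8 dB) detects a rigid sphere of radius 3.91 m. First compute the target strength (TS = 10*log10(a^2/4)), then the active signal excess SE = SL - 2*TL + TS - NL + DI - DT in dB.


Step 1: TS = 10*log10(3.91^2/4) = 5.82 dB
Step 2: SE = SL - 2*TL + TS - NL + DI - DT = 216 - 2*88 + (5.82) - 60 + 18 - 8 = -4.18

-4.18 dB


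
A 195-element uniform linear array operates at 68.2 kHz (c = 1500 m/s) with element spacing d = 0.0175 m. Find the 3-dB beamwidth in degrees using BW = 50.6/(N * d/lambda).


Step 1: lambda = 1500/68200 = 0.02199 m
Step 2: d/lambda = 0.0175/0.02199 = 0.7958
Step 3: BW = 50.6/(N * d/lambda) = 50.6/(195 * 0.7958) = 0.33

0.33 deg


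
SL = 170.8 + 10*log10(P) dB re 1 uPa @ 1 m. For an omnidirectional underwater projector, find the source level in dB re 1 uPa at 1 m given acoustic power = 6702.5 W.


209.06 dB


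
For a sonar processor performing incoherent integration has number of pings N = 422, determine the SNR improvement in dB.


Gain = 5*log10(422) = 13.13

13.13 dB


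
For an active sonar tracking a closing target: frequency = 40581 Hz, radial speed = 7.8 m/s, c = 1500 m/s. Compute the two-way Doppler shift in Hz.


422.04 Hz


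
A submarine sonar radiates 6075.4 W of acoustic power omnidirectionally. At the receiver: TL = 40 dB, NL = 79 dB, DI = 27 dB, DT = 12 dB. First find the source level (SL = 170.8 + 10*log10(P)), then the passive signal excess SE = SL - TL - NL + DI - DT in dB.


Step 1: SL = 170.8 + 10*log10(6075.4) = 208.64 dB
Step 2: SE = SL - TL - NL + DI - DT = 208.64 - 40 - 79 + 27 - 12 = 104.64

104.64 dB


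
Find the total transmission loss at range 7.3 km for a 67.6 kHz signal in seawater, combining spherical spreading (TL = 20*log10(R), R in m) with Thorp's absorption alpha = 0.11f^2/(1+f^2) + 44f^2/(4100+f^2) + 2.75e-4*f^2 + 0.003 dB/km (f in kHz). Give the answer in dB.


256.57 dB


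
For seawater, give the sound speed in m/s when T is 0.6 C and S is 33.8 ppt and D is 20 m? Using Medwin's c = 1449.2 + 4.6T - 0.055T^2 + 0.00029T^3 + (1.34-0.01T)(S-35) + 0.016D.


c = 1449.2 + 4.6*0.6 - 0.055*0.6^2 + 0.00029*0.6^3 + (1.34 - 0.01*0.6)*(33.8 - 35) + 0.016*20 = 1450.66

1450.66 m/s


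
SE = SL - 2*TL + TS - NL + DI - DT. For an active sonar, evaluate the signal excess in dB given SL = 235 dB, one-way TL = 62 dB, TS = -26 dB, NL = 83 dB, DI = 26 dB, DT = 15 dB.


13 dB


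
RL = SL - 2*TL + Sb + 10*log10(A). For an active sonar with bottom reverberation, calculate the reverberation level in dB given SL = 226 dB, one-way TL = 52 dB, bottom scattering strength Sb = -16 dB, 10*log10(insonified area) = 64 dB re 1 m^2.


RL = SL - 2*TL + Sb + 10*log10(A) = 226 - 2*52 + (-16) + 64 = 170

170 dB


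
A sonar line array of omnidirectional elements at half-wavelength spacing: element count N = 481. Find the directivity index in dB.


DI = 10*log10(481) = 26.82

26.82 dB


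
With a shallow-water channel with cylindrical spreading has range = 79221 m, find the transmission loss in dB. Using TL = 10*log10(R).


TL = 10*log10(79221) = 48.99

48.99 dB


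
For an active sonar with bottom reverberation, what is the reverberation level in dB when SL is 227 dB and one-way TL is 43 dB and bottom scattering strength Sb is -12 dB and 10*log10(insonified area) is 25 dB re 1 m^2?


RL = SL - 2*TL + Sb + 10*log10(A) = 227 - 2*43 + (-12) + 25 = 154

154 dB


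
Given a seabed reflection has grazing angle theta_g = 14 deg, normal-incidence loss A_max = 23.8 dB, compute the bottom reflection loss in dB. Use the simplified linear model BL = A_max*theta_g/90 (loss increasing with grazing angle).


3.7 dB


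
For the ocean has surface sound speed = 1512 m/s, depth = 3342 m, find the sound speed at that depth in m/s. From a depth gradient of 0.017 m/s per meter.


1568.814 m/s


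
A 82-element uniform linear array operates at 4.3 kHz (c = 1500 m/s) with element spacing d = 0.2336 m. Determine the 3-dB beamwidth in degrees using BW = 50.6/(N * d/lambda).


Step 1: lambda = 1500/4300 = 0.34884 m
Step 2: d/lambda = 0.2336/0.34884 = 0.6696
Step 3: BW = 50.6/(N * d/lambda) = 50.6/(82 * 0.6696) = 0.92

0.92 deg


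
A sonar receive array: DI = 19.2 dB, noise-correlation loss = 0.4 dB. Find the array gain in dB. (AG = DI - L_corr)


AG = DI - L_corr = 19.2 - 0.4 = 18.8

18.8 dB


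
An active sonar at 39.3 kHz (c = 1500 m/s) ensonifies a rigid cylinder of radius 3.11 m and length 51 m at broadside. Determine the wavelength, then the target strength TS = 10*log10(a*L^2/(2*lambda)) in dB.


Step 1: lambda = c/f = 1500/39300 = 0.03817 m
Step 2: TS = 10*log10(a*L^2/(2*lambda)) = 10*log10(3.11*51^2/(2*0.03817)) = 50.25

50.25 dB


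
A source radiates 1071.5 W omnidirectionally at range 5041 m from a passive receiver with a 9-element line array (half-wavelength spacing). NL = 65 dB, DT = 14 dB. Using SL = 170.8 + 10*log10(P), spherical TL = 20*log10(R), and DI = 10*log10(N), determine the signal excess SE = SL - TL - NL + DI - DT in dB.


57.59 dB


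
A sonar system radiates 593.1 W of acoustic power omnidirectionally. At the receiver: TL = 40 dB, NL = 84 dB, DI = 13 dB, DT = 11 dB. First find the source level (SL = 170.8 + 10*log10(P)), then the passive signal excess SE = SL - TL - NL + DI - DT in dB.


Step 1: SL = 170.8 + 10*log10(593.1) = 198.53 dB
Step 2: SE = SL - TL - NL + DI - DT = 198.53 - 40 - 84 + 13 - 11 = 76.53

76.53 dB


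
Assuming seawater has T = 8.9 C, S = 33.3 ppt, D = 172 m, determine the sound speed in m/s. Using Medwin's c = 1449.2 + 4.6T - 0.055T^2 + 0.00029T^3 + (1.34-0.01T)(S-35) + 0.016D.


c = 1449.2 + 4.6*8.9 - 0.055*8.9^2 + 0.00029*8.9^3 + (1.34 - 0.01*8.9)*(33.3 - 35) + 0.016*172 = 1486.61

1486.61 m/s


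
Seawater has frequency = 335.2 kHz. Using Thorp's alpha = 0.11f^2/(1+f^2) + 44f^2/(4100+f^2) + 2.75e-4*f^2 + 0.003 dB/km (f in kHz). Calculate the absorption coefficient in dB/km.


f^2 = 112359.04
alpha = 0.11*112359.04/(1+112359.04) + 44*112359.04/(4100+112359.04) + 2.75e-4*112359.04 + 0.003 = 73.463

73.463 dB/km


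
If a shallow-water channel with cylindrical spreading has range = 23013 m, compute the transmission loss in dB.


TL = 10*log10(23013) = 43.62

43.62 dB


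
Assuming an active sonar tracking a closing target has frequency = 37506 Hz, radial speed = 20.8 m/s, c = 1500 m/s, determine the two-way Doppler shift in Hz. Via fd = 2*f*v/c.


1040.17 Hz


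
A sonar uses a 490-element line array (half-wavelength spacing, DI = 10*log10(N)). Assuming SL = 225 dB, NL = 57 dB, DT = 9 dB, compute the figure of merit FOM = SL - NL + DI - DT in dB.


Step 1: DI = 10*log10(490) = 26.9 dB
Step 2: FOM = SL - NL + DI - DT = 225 - 57 + 26.9 - 9 = 185.9

185.9 dB


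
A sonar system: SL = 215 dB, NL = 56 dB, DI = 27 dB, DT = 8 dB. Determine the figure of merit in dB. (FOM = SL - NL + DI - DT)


FOM = SL - NL + DI - DT = 215 - 56 + 27 - 8 = 178

178 dB


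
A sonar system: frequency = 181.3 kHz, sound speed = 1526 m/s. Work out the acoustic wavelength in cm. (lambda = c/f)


lambda = c/f = 1526 / 181300 = 0.0084 m = 0.84 cm

0.84 cm


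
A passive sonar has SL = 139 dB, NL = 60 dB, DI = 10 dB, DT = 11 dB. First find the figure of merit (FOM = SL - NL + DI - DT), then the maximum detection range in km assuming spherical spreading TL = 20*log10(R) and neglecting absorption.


Step 1: FOM = SL - NL + DI - DT = 139 - 60 + 10 - 11 = 78 dB
Step 2: at max range FOM = TL = 20*log10(R), so R = 10^(78/20) = 7943.28 m = 7.94 km

7.94 km


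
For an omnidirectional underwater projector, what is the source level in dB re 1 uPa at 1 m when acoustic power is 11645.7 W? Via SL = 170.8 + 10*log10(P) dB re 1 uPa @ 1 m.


SL = 170.8 + 10*log10(11645.7) = 170.8 + 40.66 = 211.46

211.46 dB


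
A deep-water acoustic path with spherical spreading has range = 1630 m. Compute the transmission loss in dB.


TL = 20*log10(1630) = 64.24

64.24 dB


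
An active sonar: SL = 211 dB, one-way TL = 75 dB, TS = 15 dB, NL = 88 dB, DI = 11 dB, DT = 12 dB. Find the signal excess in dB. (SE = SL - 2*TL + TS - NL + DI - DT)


-13 dB


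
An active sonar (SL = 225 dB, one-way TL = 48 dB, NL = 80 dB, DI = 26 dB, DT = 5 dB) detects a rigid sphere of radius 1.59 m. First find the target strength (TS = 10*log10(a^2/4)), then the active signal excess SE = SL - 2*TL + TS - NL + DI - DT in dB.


Step 1: TS = 10*log10(1.59^2/4) = -1.99 dB
Step 2: SE = SL - 2*TL + TS - NL + DI - DT = 225 - 2*48 + (-1.99) - 80 + 26 - 5 = 68.01

68.01 dB


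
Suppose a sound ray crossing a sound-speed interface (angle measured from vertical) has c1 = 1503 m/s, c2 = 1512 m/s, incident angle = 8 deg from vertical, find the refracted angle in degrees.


8.05 deg


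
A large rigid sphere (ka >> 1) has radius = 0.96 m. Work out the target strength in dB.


TS = 10*log10(0.96^2 / 4) = 10*log10(0.2304) = -6.38

-6.38 dB


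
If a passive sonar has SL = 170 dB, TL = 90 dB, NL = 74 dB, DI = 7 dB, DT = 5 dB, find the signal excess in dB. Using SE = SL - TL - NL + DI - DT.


SE = SL - TL - NL + DI - DT = 170 - 90 - 74 + 7 - 5 = 8

8 dB


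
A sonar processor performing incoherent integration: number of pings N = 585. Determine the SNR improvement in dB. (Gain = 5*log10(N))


13.84 dB


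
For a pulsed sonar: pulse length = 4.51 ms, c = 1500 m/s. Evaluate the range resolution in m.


3.3825 m


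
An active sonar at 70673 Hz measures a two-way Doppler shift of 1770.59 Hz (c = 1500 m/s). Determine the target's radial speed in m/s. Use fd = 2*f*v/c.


From fd = 2*f*v/c, v = c*fd/(2*f) = 1500 * 1770.59 / (2*70673) = 18.79

18.79 m/s


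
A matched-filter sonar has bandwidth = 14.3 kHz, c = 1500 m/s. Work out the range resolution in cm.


dR = c/(2*BW) = 1500 / (2 * 14.3e3) = 0.0524 m = 5.24 cm

5.24 cm


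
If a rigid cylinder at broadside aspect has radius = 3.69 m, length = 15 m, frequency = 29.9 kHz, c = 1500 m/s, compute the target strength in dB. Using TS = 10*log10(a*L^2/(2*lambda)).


lambda = 1500/29900 = 0.05017 m
TS = 10*log10(3.69*15^2/(2*0.05017)) = 39.18

39.18 dB


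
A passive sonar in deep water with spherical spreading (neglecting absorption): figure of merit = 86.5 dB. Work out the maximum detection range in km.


At max range FOM = TL, so 20*log10(R) = 86.5
R = 10^(86.5/20) = 21134.89 m = 21.13 km

21.13 km


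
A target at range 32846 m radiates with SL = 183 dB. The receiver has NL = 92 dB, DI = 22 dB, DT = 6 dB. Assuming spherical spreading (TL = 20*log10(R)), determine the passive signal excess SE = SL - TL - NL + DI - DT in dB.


Step 1: TL = 20*log10(32846) = 90.33 dB
Step 2: SE = 183 - 90.33 - 92 + 22 - 6 = 16.67

16.67 dB


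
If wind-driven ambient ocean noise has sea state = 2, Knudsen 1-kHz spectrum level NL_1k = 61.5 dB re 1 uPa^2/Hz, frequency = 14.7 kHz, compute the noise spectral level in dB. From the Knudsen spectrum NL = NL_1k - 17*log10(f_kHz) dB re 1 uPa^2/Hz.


41.66 dB


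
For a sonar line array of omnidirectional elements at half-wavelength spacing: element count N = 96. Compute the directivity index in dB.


DI = 10*log10(96) = 19.82

19.82 dB


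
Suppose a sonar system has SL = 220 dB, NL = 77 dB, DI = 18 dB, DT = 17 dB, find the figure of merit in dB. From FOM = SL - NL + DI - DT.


144 dB


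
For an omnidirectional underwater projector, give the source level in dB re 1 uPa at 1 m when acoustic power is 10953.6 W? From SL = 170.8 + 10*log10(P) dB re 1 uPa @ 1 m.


SL = 170.8 + 10*log10(10953.6) = 170.8 + 40.4 = 211.2

211.2 dB


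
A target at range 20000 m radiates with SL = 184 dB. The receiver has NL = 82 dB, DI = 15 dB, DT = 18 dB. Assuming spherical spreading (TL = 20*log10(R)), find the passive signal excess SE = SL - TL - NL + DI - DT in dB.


Step 1: TL = 20*log10(20000) = 86.02 dB
Step 2: SE = 184 - 86.02 - 82 + 15 - 18 = 12.98

12.98 dB


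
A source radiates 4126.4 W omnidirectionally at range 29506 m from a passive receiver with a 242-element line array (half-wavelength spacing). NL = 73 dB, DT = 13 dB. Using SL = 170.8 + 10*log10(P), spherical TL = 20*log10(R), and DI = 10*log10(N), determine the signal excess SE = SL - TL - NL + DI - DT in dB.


Step 1: SL = 170.8 + 10*log10(4126.4) = 206.96 dB
Step 2: TL = 20*log10(29506) = 89.4 dB
Step 3: DI = 10*log10(242) = 23.84 dB
Step 4: SE = SL - TL - NL + DI - DT = 206.96 - 89.4 - 73 + 23.84 - 13 = 55.4

55.4 dB


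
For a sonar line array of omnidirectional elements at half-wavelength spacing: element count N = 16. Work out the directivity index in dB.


DI = 10*log10(16) = 12.04

12.04 dB


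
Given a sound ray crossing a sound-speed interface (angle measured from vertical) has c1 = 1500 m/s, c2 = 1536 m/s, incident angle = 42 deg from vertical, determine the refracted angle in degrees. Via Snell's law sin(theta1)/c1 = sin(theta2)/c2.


43.25 deg


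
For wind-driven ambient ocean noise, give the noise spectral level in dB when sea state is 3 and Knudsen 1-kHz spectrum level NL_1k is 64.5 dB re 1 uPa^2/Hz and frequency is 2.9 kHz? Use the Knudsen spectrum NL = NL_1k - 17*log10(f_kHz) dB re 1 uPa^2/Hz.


NL = NL_1k - 17*log10(f_kHz) = 64.5 - 17*log10(2.9) = 64.5 - (7.86) = 56.64

56.64 dB


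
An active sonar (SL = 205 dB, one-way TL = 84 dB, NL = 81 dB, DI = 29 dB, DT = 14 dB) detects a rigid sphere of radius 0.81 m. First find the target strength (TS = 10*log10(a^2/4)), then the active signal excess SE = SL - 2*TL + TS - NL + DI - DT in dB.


Step 1: TS = 10*log10(0.81^2/4) = -7.85 dB
Step 2: SE = SL - 2*TL + TS - NL + DI - DT = 205 - 2*84 + (-7.85) - 81 + 29 - 14 = -36.85

-36.85 dB


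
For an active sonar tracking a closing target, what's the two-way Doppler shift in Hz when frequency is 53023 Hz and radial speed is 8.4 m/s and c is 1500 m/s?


593.86 Hz


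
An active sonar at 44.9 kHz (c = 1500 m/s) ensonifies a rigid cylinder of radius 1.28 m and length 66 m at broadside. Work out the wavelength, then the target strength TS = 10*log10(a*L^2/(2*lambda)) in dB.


Step 1: lambda = c/f = 1500/44900 = 0.03341 m
Step 2: TS = 10*log10(a*L^2/(2*lambda)) = 10*log10(1.28*66^2/(2*0.03341)) = 49.21

49.21 dB


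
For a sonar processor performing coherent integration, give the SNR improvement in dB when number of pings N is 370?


25.68 dB


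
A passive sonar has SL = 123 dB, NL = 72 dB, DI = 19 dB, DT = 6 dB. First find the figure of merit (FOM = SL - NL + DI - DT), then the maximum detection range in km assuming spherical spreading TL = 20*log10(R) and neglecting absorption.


Step 1: FOM = SL - NL + DI - DT = 123 - 72 + 19 - 6 = 64 dB
Step 2: at max range FOM = TL = 20*log10(R), so R = 10^(64/20) = 1584.89 m = 1.58 km

1.58 km


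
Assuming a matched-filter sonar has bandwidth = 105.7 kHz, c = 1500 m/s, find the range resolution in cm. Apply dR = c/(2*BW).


dR = c/(2*BW) = 1500 / (2 * 105.7e3) = 0.0071 m = 0.71 cm

0.71 cm


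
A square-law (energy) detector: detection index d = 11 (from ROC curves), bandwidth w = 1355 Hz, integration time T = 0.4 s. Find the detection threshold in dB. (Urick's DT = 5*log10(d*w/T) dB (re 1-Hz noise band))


22.86 dB


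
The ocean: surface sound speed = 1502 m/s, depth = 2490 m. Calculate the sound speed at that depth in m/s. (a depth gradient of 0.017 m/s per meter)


c = 1502 + 0.017 * 2490 = 1544.33

1544.33 m/s


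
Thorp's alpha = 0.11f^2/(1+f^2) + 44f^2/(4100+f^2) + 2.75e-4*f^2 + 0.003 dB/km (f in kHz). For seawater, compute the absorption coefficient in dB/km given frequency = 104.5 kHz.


f^2 = 10920.25
alpha = 0.11*10920.25/(1+10920.25) + 44*10920.25/(4100+10920.25) + 2.75e-4*10920.25 + 0.003 = 35.106

35.106 dB/km


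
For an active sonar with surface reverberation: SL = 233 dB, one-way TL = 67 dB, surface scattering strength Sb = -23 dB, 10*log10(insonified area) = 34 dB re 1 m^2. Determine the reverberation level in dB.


RL = SL - 2*TL + Sb + 10*log10(A) = 233 - 2*67 + (-23) + 34 = 110

110 dB


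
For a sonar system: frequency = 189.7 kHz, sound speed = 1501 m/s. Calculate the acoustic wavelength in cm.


0.79 cm


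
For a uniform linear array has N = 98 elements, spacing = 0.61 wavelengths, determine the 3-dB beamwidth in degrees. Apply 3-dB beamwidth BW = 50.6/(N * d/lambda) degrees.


0.85 deg


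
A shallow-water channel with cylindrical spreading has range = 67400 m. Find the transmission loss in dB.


TL = 10*log10(67400) = 48.29

48.29 dB


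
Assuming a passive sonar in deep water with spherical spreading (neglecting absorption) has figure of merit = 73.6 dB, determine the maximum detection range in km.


4.79 km


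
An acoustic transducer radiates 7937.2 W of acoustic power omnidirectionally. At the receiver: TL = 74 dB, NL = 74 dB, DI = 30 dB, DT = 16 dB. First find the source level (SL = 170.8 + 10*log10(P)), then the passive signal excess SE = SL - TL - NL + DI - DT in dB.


Step 1: SL = 170.8 + 10*log10(7937.2) = 209.8 dB
Step 2: SE = SL - TL - NL + DI - DT = 209.8 - 74 - 74 + 30 - 16 = 75.8

75.8 dB


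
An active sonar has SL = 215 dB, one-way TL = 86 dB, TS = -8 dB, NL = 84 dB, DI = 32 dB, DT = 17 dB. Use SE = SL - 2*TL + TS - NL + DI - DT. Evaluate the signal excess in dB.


SE = SL - 2*TL + TS - NL + DI - DT = 215 - 2*86 + (-8) - 84 + 32 - 17 = -34

-34 dB


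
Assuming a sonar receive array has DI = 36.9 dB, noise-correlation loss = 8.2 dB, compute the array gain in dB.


AG = DI - L_corr = 36.9 - 8.2 = 28.7

28.7 dB


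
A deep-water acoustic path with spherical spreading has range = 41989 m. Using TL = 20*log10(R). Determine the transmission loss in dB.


TL = 20*log10(41989) = 92.46

92.46 dB


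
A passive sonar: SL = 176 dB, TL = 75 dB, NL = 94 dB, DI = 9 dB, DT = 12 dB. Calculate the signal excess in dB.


SE = SL - TL - NL + DI - DT = 176 - 75 - 94 + 9 - 12 = 4

4 dB


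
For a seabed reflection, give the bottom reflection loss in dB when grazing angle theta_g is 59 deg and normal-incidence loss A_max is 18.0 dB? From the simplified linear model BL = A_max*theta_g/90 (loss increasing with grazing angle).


BL = A_max * theta_g / 90 = 18.0 * 59 / 90 = 11.8

11.8 dB


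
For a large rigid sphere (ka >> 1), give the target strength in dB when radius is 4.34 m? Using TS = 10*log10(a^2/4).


TS = 10*log10(4.34^2 / 4) = 10*log10(4.7089) = 6.73

6.73 dB


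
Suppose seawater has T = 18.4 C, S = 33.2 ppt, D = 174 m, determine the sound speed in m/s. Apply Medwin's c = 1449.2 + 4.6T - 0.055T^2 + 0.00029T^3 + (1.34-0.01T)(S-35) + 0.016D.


c = 1449.2 + 4.6*18.4 - 0.055*18.4^2 + 0.00029*18.4^3 + (1.34 - 0.01*18.4)*(33.2 - 35) + 0.016*174 = 1517.73

1517.73 m/s


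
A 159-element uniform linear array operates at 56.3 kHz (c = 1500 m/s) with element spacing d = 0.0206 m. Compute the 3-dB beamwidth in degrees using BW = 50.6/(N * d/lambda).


Step 1: lambda = 1500/56300 = 0.02664 m
Step 2: d/lambda = 0.0206/0.02664 = 0.7733
Step 3: BW = 50.6/(N * d/lambda) = 50.6/(159 * 0.7733) = 0.41

0.41 deg


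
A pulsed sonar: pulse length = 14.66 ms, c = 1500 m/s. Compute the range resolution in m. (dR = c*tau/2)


10.995 m


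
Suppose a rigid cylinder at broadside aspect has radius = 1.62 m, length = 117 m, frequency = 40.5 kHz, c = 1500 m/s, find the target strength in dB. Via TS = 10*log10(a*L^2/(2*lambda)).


lambda = 1500/40500 = 0.03704 m
TS = 10*log10(1.62*117^2/(2*0.03704)) = 54.76

54.76 dB


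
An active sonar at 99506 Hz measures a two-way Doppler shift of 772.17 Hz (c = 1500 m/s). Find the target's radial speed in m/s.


From fd = 2*f*v/c, v = c*fd/(2*f) = 1500 * 772.17 / (2*99506) = 5.82

5.82 m/s


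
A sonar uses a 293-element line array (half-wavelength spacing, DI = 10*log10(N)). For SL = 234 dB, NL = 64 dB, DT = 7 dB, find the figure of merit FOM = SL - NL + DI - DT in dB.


Step 1: DI = 10*log10(293) = 24.67 dB
Step 2: FOM = SL - NL + DI - DT = 234 - 64 + 24.67 - 7 = 187.67

187.67 dB


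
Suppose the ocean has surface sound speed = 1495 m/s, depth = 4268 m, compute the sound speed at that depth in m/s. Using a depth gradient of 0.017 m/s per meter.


c = 1495 + 0.017 * 4268 = 1567.556

1567.556 m/s


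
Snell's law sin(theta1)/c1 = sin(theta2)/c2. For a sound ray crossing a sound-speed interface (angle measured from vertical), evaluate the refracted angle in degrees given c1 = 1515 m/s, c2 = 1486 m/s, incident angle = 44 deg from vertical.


sin(theta2) = (c2/c1)*sin(theta1) = (1486/1515)*sin(44 deg) = 0.68136
theta2 = arcsin(0.68136) = 42.95

42.95 deg


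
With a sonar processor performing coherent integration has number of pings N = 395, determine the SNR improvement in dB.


Gain = 10*log10(395) = 25.97

25.97 dB


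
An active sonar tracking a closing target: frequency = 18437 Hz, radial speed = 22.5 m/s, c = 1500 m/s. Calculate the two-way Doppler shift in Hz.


553.11 Hz


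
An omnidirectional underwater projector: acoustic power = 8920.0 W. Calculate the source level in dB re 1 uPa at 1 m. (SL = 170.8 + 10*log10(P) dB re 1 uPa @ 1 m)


SL = 170.8 + 10*log10(8920.0) = 170.8 + 39.5 = 210.3

210.3 dB


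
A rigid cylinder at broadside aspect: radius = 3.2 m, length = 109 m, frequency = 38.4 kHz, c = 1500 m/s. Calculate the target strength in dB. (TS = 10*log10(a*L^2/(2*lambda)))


56.87 dB


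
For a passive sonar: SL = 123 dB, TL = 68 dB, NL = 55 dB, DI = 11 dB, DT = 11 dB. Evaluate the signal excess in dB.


SE = SL - TL - NL + DI - DT = 123 - 68 - 55 + 11 - 11 = 0

0 dB


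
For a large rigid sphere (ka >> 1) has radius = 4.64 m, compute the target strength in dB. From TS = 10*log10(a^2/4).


TS = 10*log10(4.64^2 / 4) = 10*log10(5.3824) = 7.31

7.31 dB


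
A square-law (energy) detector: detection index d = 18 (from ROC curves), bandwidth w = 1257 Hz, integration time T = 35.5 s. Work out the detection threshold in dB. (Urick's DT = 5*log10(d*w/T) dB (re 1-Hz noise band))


DT = 5*log10(d*w/T) = 5*log10(18 * 1257 / 35.5) = 5*log10(637.35) = 14.02

14.02 dB


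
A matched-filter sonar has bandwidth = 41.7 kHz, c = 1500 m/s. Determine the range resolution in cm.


dR = c/(2*BW) = 1500 / (2 * 41.7e3) = 0.018 m = 1.8 cm

1.8 cm


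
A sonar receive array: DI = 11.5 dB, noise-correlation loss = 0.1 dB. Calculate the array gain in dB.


AG = DI - L_corr = 11.5 - 0.1 = 11.4

11.4 dB


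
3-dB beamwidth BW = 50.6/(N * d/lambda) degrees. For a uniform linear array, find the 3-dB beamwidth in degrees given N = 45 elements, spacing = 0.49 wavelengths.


2.29 deg


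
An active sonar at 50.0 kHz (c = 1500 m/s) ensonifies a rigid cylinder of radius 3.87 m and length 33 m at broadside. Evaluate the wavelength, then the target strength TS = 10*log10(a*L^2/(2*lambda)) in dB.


Step 1: lambda = c/f = 1500/50000 = 0.03 m
Step 2: TS = 10*log10(a*L^2/(2*lambda)) = 10*log10(3.87*33^2/(2*0.03)) = 48.47

48.47 dB


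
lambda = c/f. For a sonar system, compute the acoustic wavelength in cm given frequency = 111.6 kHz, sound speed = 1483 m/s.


lambda = c/f = 1483 / 111600 = 0.0133 m = 1.33 cm

1.33 cm


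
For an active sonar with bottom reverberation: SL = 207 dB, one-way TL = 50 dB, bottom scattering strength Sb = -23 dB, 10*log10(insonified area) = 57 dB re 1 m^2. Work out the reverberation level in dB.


RL = SL - 2*TL + Sb + 10*log10(A) = 207 - 2*50 + (-23) + 57 = 141

141 dB


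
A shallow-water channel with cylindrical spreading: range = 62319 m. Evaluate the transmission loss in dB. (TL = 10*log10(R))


TL = 10*log10(62319) = 47.95

47.95 dB


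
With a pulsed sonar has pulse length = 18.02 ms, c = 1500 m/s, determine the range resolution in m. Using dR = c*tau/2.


13.515 m


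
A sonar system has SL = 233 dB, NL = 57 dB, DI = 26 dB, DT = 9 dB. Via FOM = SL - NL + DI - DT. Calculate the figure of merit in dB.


FOM = SL - NL + DI - DT = 233 - 57 + 26 - 9 = 193

193 dB


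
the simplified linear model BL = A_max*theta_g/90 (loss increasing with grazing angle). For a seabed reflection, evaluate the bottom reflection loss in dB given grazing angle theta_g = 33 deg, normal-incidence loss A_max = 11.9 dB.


BL = A_max * theta_g / 90 = 11.9 * 33 / 90 = 4.36

4.36 dB


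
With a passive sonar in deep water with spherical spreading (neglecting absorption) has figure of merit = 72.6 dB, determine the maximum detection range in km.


4.27 km


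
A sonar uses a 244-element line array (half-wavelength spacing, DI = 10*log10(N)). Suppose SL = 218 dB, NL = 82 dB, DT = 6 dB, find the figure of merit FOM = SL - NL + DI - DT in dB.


Step 1: DI = 10*log10(244) = 23.87 dB
Step 2: FOM = SL - NL + DI - DT = 218 - 82 + 23.87 - 6 = 153.87

153.87 dB


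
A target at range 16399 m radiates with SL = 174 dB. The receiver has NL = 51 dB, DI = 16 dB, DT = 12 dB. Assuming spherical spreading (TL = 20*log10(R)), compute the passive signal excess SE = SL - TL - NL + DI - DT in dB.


Step 1: TL = 20*log10(16399) = 84.3 dB
Step 2: SE = 174 - 84.3 - 51 + 16 - 12 = 42.7

42.7 dB


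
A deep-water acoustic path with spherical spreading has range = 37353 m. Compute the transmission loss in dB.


91.45 dB


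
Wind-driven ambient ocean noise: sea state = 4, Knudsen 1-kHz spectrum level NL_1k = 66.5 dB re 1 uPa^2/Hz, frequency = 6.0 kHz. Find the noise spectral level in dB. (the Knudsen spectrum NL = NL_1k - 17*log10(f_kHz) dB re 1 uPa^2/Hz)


NL = NL_1k - 17*log10(f_kHz) = 66.5 - 17*log10(6.0) = 66.5 - (13.23) = 53.27

53.27 dB


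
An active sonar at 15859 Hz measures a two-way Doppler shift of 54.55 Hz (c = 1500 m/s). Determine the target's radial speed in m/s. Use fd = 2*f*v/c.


2.58 m/s


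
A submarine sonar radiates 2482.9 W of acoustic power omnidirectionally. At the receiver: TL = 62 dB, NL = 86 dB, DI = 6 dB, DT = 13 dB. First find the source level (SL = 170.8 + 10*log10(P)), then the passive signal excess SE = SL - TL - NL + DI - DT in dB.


Step 1: SL = 170.8 + 10*log10(2482.9) = 204.75 dB
Step 2: SE = SL - TL - NL + DI - DT = 204.75 - 62 - 86 + 6 - 13 = 49.75

49.75 dB


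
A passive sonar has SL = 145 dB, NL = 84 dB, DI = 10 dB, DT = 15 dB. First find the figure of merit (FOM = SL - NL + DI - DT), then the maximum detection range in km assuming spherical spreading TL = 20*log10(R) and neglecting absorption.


Step 1: FOM = SL - NL + DI - DT = 145 - 84 + 10 - 15 = 56 dB
Step 2: at max range FOM = TL = 20*log10(R), so R = 10^(56/20) = 630.96 m = 0.63 km

0.63 km


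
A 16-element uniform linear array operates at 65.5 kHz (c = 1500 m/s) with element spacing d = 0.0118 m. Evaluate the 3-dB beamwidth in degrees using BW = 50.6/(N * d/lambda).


Step 1: lambda = 1500/65500 = 0.0229 m
Step 2: d/lambda = 0.0118/0.0229 = 0.5153
Step 3: BW = 50.6/(N * d/lambda) = 50.6/(16 * 0.5153) = 6.14

6.14 deg


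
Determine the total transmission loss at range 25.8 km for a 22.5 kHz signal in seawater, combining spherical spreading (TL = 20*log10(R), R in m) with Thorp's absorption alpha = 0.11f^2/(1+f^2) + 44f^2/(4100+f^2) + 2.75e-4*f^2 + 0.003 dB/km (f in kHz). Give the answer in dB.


219.5 dB


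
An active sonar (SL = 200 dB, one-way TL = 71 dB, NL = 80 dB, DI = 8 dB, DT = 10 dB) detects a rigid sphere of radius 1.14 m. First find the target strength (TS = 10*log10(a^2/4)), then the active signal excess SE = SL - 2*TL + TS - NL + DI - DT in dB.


Step 1: TS = 10*log10(1.14^2/4) = -4.88 dB
Step 2: SE = SL - 2*TL + TS - NL + DI - DT = 200 - 2*71 + (-4.88) - 80 + 8 - 10 = -28.88

-28.88 dB


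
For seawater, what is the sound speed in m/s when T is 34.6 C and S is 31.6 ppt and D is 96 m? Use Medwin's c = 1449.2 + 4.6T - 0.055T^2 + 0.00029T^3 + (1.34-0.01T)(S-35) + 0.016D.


c = 1449.2 + 4.6*34.6 - 0.055*34.6^2 + 0.00029*34.6^3 + (1.34 - 0.01*34.6)*(31.6 - 35) + 0.016*96 = 1552.68

1552.68 m/s


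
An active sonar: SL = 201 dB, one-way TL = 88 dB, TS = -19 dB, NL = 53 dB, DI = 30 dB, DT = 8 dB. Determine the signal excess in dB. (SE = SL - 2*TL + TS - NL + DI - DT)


SE = SL - 2*TL + TS - NL + DI - DT = 201 - 2*88 + (-19) - 53 + 30 - 8 = -25

-25 dB


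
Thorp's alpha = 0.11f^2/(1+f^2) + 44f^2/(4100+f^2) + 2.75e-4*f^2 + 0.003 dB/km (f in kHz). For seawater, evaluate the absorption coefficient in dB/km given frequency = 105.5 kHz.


35.329 dB/km


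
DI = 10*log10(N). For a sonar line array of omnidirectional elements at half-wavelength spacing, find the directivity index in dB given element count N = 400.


DI = 10*log10(400) = 26.02

26.02 dB


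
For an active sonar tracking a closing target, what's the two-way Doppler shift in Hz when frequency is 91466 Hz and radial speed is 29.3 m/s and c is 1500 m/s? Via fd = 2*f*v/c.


fd = 2*f*v/c = 2 * 91466 * 29.3 / 1500 = 3573.27

3573.27 Hz


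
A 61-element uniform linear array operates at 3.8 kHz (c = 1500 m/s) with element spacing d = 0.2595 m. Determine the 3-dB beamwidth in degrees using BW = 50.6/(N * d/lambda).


Step 1: lambda = 1500/3800 = 0.39474 m
Step 2: d/lambda = 0.2595/0.39474 = 0.6574
Step 3: BW = 50.6/(N * d/lambda) = 50.6/(61 * 0.6574) = 1.26

1.26 deg


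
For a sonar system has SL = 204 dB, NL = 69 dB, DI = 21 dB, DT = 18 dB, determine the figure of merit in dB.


FOM = SL - NL + DI - DT = 204 - 69 + 21 - 18 = 138

138 dB


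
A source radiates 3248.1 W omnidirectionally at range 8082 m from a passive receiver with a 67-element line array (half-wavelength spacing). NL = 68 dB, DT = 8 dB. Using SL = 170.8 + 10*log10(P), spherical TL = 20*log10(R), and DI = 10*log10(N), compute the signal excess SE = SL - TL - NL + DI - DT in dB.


70.03 dB


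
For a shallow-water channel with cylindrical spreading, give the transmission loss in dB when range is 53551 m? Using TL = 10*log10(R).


TL = 10*log10(53551) = 47.29

47.29 dB


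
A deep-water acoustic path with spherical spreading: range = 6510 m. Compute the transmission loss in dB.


76.27 dB


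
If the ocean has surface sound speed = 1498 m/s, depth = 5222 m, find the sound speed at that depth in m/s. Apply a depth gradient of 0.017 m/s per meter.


c = 1498 + 0.017 * 5222 = 1586.774

1586.774 m/s


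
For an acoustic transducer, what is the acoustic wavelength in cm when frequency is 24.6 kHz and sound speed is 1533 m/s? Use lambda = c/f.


lambda = c/f = 1533 / 24600 = 0.0623 m = 6.23 cm

6.23 cm


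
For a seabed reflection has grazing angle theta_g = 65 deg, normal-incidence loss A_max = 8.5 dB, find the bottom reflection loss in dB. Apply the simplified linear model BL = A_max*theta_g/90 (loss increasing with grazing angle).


BL = A_max * theta_g / 90 = 8.5 * 65 / 90 = 6.14

6.14 dB


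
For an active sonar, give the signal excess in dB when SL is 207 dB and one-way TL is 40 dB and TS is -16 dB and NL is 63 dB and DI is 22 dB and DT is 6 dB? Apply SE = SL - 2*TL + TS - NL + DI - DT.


64 dB


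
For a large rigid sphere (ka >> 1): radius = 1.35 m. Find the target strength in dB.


-3.41 dB


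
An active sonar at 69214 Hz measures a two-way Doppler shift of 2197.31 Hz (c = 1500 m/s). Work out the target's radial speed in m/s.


From fd = 2*f*v/c, v = c*fd/(2*f) = 1500 * 2197.31 / (2*69214) = 23.81

23.81 m/s


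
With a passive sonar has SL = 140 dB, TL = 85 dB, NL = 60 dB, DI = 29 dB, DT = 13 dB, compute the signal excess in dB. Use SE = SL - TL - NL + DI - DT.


11 dB


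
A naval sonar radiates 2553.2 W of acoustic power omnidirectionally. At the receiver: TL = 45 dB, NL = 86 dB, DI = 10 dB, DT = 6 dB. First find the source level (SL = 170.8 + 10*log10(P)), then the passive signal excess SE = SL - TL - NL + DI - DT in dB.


Step 1: SL = 170.8 + 10*log10(2553.2) = 204.87 dB
Step 2: SE = SL - TL - NL + DI - DT = 204.87 - 45 - 86 + 10 - 6 = 77.87

77.87 dB


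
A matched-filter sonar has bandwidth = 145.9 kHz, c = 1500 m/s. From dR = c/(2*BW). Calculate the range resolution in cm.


dR = c/(2*BW) = 1500 / (2 * 145.9e3) = 0.0051 m = 0.51 cm

0.51 cm


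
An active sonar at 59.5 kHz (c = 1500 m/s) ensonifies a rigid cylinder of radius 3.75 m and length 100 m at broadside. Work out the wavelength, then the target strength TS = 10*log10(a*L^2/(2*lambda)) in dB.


Step 1: lambda = c/f = 1500/59500 = 0.02521 m
Step 2: TS = 10*log10(a*L^2/(2*lambda)) = 10*log10(3.75*100^2/(2*0.02521)) = 58.71

58.71 dB


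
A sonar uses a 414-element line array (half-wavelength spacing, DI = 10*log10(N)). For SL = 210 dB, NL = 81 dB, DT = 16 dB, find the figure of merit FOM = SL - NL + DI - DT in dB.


139.17 dB


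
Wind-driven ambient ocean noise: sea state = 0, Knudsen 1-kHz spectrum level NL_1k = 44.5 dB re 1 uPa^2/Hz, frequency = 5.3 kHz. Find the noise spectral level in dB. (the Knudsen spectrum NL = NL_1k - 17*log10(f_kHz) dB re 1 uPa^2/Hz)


NL = NL_1k - 17*log10(f_kHz) = 44.5 - 17*log10(5.3) = 44.5 - (12.31) = 32.19

32.19 dB


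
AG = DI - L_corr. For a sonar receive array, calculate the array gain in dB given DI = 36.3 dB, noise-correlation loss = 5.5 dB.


AG = DI - L_corr = 36.3 - 5.5 = 30.8

30.8 dB


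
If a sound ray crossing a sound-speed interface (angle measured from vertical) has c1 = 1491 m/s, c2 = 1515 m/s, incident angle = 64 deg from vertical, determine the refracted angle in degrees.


65.96 deg


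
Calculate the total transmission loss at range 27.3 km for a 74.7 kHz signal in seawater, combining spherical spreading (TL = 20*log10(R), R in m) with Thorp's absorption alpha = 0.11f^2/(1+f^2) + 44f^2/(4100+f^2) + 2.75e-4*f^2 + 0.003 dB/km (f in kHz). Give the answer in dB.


Step 1 (Thorp): alpha = 0.11*5580.09/(1+5580.09) + 44*5580.09/(4100+5580.09) + 2.75e-4*5580.09 + 0.003 = 27.0113 dB/km
Step 2: TL_spread = 20*log10(27300) = 88.72 dB
Step 3: TL_abs = alpha*R = 27.0113 * 27.3 = 737.41 dB
Step 4: TL_total = 88.72 + 737.41 = 826.13

826.13 dB
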